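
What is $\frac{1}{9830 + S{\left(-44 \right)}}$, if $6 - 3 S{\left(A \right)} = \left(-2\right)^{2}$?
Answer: $\frac{3}{29492} \approx 0.00010172$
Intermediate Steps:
$S{\left(A \right)} = \frac{2}{3}$ ($S{\left(A \right)} = 2 - \frac{\left(-2\right)^{2}}{3} = 2 - \frac{4}{3} = \frac{2}{3}$)
$\frac{1}{9830 + S{\left(-44 \right)}} = \frac{1}{9830 + \frac{2}{3}} = \frac{1}{\frac{29492}{3}} = \frac{3}{29492}$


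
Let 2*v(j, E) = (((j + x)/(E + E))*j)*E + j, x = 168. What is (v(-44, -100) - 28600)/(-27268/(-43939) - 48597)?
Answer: 1317554854/2135276315 ≈ 0.61704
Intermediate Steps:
v(j, E) = j/2 + j*(168 + j)/4 (v(j, E) = ((((j + 168)/(E + E))*j)*E + j)/2 = ((((168 + j)/((2*E)))*j)*E + j)/2 = ((((168 + j)*(1/(2*E)))*j)*E + j)/2 = ((((168 + j)/(2*E))*j)*E + j)/2 = ((j*(168 + j)/(2*E))*E + j)/2 = (j*(168 + j)/2 + j)/2 = (j + j*(168 + j)/2)/2 = j/2 + j*(168 + j)/4)
(v(-44, -100) - 28600)/(-27268/(-43939) - 48597) = ((¼)*(-44)*(170 - 44) - 28600)/(-27268/(-43939) - 48597) = ((¼)*(-44)*126 - 28600)/(-27268*(-1/43939) - 48597) = (-1386 - 28600)/(27268/43939 - 48597) = -29986/(-2135276315/43939) = -29986*(-43939/2135276315) = 1317554854/2135276315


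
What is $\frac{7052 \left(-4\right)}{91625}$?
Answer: $- \frac{28208}{91625} \approx -0.30786$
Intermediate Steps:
$\frac{7052 \left(-4\right)}{91625} = \left(-28208\right) \frac{1}{91625} = - \frac{28208}{91625}$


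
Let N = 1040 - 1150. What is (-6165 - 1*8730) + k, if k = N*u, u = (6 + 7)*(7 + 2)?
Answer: -27765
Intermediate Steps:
N = -110
u = 117 (u = 13*9 = 117)
k = -12870 (k = -110*117 = -12870)
(-6165 - 1*8730) + k = (-6165 - 1*8730) - 12870 = (-6165 - 8730) - 12870 = -14895 - 12870 = -27765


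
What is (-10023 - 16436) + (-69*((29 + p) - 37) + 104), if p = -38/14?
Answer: -179310/7 ≈ -25616.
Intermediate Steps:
p = -19/7 (p = -38*1/14 = -19/7 ≈ -2.7143)
(-10023 - 16436) + (-69*((29 + p) - 37) + 104) = (-10023 - 16436) + (-69*((29 - 19/7) - 37) + 104) = -26459 + (-69*(184/7 - 37) + 104) = -26459 + (-69*(-75/7) + 104) = -26459 + (5175/7 + 104) = -26459 + 5903/7 = -179310/7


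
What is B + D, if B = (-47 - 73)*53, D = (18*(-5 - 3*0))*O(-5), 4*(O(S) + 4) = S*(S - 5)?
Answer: -7125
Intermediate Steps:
O(S) = -4 + S*(-5 + S)/4 (O(S) = -4 + (S*(S - 5))/4 = -4 + (S*(-5 + S))/4 = -4 + S*(-5 + S)/4)
D = -765 (D = (18*(-5 - 3*0))*(-4 - 5/4*(-5) + (¼)*(-5)²) = (18*(-5 + 0))*(-4 + 25/4 + (¼)*25) = (18*(-5))*(-4 + 25/4 + 25/4) = -90*17/2 = -765)
B = -6360 (B = -120*53 = -6360)
B + D = -6360 - 765 = -7125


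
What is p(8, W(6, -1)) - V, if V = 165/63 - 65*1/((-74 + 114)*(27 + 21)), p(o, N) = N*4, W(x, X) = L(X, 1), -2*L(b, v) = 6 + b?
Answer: -33829/2688 ≈ -12.585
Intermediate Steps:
L(b, v) = -3 - b/2 (L(b, v) = -(6 + b)/2 = -3 - b/2)
W(x, X) = -3 - X/2
p(o, N) = 4*N
V = 6949/2688 (V = 165*(1/63) - 65/(40*48) = 55/21 - 65/1920 = 55/21 - 65*1/1920 = 55/21 - 13/384 = 6949/2688 ≈ 2.5852)
p(8, W(6, -1)) - V = 4*(-3 - ½*(-1)) - 1*6949/2688 = 4*(-3 + ½) - 6949/2688 = 4*(-5/2) - 6949/2688 = -10 - 6949/2688 = -33829/2688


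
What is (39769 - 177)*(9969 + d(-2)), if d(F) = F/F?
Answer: 394732240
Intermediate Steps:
d(F) = 1
(39769 - 177)*(9969 + d(-2)) = (39769 - 177)*(9969 + 1) = 39592*9970 = 394732240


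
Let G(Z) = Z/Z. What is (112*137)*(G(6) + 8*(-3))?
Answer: -352912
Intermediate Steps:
G(Z) = 1
(112*137)*(G(6) + 8*(-3)) = (112*137)*(1 + 8*(-3)) = 15344*(1 - 24) = 15344*(-23) = -352912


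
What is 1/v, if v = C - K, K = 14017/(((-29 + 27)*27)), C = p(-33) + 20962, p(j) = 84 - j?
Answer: 54/1152283 ≈ 4.6864e-5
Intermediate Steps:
C = 21079 (C = (84 - 1*(-33)) + 20962 = (84 + 33) + 20962 = 117 + 20962 = 21079)
K = -14017/54 (K = 14017/((-2*27)) = 14017/(-54) = 14017*(-1/54) = -14017/54 ≈ -259.57)
v = 1152283/54 (v = 21079 - 1*(-14017/54) = 21079 + 14017/54 = 1152283/54 ≈ 21339.)
1/v = 1/(1152283/54) = 54/1152283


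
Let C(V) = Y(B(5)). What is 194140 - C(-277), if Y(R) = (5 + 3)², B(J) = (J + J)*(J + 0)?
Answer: 194076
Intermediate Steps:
B(J) = 2*J² (B(J) = (2*J)*J = 2*J²)
Y(R) = 64 (Y(R) = 8² = 64)
C(V) = 64
194140 - C(-277) = 194140 - 1*64 = 194140 - 64 = 194076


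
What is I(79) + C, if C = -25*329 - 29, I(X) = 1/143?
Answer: -1180321/143 ≈ -8254.0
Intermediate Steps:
I(X) = 1/143
C = -8254 (C = -8225 - 29 = -8254)
I(79) + C = 1/143 - 8254 = -1180321/143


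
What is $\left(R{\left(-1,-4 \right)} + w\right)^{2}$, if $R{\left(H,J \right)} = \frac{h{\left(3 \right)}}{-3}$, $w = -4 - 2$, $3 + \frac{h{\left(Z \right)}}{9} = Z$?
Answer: $36$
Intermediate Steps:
$h{\left(Z \right)} = -27 + 9 Z$
$w = -6$
$R{\left(H,J \right)} = 0$ ($R{\left(H,J \right)} = \frac{-27 + 9 \cdot 3}{-3} = \left(-27 + 27\right) \left(- \frac{1}{3}\right) = 0 \left(- \frac{1}{3}\right) = 0$)
$\left(R{\left(-1,-4 \right)} + w\right)^{2} = \left(0 - 6\right)^{2} = \left(-6\right)^{2} = 36$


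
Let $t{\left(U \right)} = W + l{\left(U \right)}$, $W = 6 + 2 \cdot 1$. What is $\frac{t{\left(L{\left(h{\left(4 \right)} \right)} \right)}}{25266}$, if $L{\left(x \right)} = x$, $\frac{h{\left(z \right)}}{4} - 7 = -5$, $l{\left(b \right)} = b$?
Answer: $\frac{8}{12633} \approx 0.00063326$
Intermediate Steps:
$h{\left(z \right)} = 8$ ($h{\left(z \right)} = 28 + 4 \left(-5\right) = 28 - 20 = 8$)
$W = 8$ ($W = 6 + 2 = 8$)
$t{\left(U \right)} = 8 + U$
$\frac{t{\left(L{\left(h{\left(4 \right)} \right)} \right)}}{25266} = \frac{8 + 8}{25266} = 16 \cdot \frac{1}{25266} = \frac{8}{12633}$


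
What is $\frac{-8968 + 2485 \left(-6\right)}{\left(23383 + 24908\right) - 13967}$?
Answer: $- \frac{11939}{17162} \approx -0.69566$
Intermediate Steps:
$\frac{-8968 + 2485 \left(-6\right)}{\left(23383 + 24908\right) - 13967} = \frac{-8968 - 14910}{48291 - 13967} = - \frac{23878}{34324} = \left(-23878\right) \frac{1}{34324} = - \frac{11939}{17162}$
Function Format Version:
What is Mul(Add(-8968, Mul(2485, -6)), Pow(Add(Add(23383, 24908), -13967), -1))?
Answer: Rational(-11939, 17162) ≈ -0.69566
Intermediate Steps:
Mul(Add(-8968, Mul(2485, -6)), Pow(Add(Add(23383, 24908), -13967), -1)) = Mul(Add(-8968, -14910), Pow(Add(48291, -13967), -1)) = Mul(-23878, Pow(34324, -1)) = Mul(-23878, Rational(1, 34324)) = Rational(-11939, 17162)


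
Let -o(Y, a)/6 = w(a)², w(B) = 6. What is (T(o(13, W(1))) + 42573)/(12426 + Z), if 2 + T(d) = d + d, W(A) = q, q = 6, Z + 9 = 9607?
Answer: 42139/22024 ≈ 1.9133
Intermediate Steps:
Z = 9598 (Z = -9 + 9607 = 9598)
W(A) = 6
o(Y, a) = -216 (o(Y, a) = -6*6² = -6*36 = -216)
T(d) = -2 + 2*d (T(d) = -2 + (d + d) = -2 + 2*d)
(T(o(13, W(1))) + 42573)/(12426 + Z) = ((-2 + 2*(-216)) + 42573)/(12426 + 9598) = ((-2 - 432) + 42573)/22024 = (-434 + 42573)*(1/22024) = 42139*(1/22024) = 42139/22024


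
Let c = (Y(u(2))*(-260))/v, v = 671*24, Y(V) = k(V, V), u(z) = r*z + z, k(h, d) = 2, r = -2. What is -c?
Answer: 65/2013 ≈ 0.032290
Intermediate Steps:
u(z) = -z (u(z) = -2*z + z = -z)
Y(V) = 2
v = 16104
c = -65/2013 (c = (2*(-260))/16104 = -520*1/16104 = -65/2013 ≈ -0.032290)
-c = -1*(-65/2013) = 65/2013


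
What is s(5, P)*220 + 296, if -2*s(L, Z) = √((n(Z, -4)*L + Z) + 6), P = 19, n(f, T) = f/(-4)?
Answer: 296 - 55*√5 ≈ 173.02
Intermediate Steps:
n(f, T) = -f/4 (n(f, T) = f*(-¼) = -f/4)
s(L, Z) = -√(6 + Z - L*Z/4)/2 (s(L, Z) = -√(((-Z/4)*L + Z) + 6)/2 = -√((-L*Z/4 + Z) + 6)/2 = -√((Z - L*Z/4) + 6)/2 = -√(6 + Z - L*Z/4)/2)
s(5, P)*220 + 296 = -√(24 + 4*19 - 1*5*19)/4*220 + 296 = -√(24 + 76 - 95)/4*220 + 296 = -√5/4*220 + 296 = -55*√5 + 296 = 296 - 55*√5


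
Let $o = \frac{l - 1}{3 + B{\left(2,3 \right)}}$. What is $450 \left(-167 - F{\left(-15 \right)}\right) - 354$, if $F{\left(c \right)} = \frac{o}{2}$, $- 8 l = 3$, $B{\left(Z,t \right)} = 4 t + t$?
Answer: $- \frac{1207789}{16} \approx -75487.0$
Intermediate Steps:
$B{\left(Z,t \right)} = 5 t$
$l = - \frac{3}{8}$ ($l = \left(- \frac{1}{8}\right) 3 = - \frac{3}{8} \approx -0.375$)
$o = - \frac{11}{144}$ ($o = \frac{- \frac{3}{8} - 1}{3 + 5 \cdot 3} = - \frac{11}{8 \left(3 + 15\right)} = - \frac{11}{8 \cdot 18} = \left(- \frac{11}{8}\right) \frac{1}{18} = - \frac{11}{144} \approx -0.076389$)
$F{\left(c \right)} = - \frac{11}{288}$ ($F{\left(c \right)} = - \frac{11}{144 \cdot 2} = \left(- \frac{11}{144}\right) \frac{1}{2} = - \frac{11}{288}$)
$450 \left(-167 - F{\left(-15 \right)}\right) - 354 = 450 \left(-167 - - \frac{11}{288}\right) - 354 = 450 \left(-167 + \frac{11}{288}\right) - 354 = 450 \left(- \frac{48085}{288}\right) - 354 = - \frac{1202125}{16} - 354 = - \frac{1207789}{16}$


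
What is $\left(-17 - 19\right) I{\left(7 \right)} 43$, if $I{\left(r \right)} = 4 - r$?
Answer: $4644$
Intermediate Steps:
$\left(-17 - 19\right) I{\left(7 \right)} 43 = \left(-17 - 19\right) \left(4 - 7\right) 43 = - 36 \left(4 - 7\right) 43 = \left(-36\right) \left(-3\right) 43 = 108 \cdot 43 = 4644$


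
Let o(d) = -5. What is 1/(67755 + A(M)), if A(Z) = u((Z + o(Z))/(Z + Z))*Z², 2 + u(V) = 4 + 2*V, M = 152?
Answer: 1/136307 ≈ 7.3364e-6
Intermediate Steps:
u(V) = 2 + 2*V (u(V) = -2 + (4 + 2*V) = 2 + 2*V)
A(Z) = Z²*(2 + (-5 + Z)/Z) (A(Z) = (2 + 2*((Z - 5)/(Z + Z)))*Z² = (2 + 2*((-5 + Z)/((2*Z))))*Z² = (2 + 2*((-5 + Z)*(1/(2*Z))))*Z² = (2 + 2*((-5 + Z)/(2*Z)))*Z² = (2 + (-5 + Z)/Z)*Z² = Z²*(2 + (-5 + Z)/Z))
1/(67755 + A(M)) = 1/(67755 + 152*(-5 + 3*152)) = 1/(67755 + 152*(-5 + 456)) = 1/(67755 + 152*451) = 1/(67755 + 68552) = 1/136307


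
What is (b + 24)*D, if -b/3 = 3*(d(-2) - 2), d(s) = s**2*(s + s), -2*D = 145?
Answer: -13485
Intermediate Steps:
D = -145/2 (D = -1/2*145 = -145/2 ≈ -72.500)
d(s) = 2*s**3 (d(s) = s**2*(2*s) = 2*s**3)
b = 162 (b = -9*(2*(-2)**3 - 2) = -9*(2*(-8) - 2) = -9*(-16 - 2) = -9*(-18) = -3*(-54) = 162)
(b + 24)*D = (162 + 24)*(-145/2) = 186*(-145/2) = -13485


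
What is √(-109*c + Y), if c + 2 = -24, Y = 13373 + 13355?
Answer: √29562 ≈ 171.94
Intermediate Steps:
Y = 26728
c = -26 (c = -2 - 24 = -26)
√(-109*c + Y) = √(-109*(-26) + 26728) = √(2834 + 26728) = √29562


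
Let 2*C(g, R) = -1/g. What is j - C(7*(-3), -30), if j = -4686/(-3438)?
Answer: 3581/2674 ≈ 1.3392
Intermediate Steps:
C(g, R) = -1/(2*g) (C(g, R) = (-1/g)/2 = -1/(2*g))
j = 781/573 (j = -4686*(-1/3438) = 781/573 ≈ 1.3630)
j - C(7*(-3), -30) = 781/573 - (-1)/(2*(7*(-3))) = 781/573 - (-1)/(2*(-21)) = 781/573 - (-1)*(-1)/(2*21) = 781/573 - 1*1/42 = 781/573 - 1/42 = 3581/2674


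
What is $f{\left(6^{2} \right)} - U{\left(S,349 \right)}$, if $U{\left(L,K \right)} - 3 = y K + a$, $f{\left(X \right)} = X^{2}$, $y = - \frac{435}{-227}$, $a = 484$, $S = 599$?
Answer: $\frac{31828}{227} \approx 140.21$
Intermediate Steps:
$y = \frac{435}{227}$ ($y = \left(-435\right) \left(- \frac{1}{227}\right) = \frac{435}{227} \approx 1.9163$)
$U{\left(L,K \right)} = 487 + \frac{435 K}{227}$ ($U{\left(L,K \right)} = 3 + \left(\frac{435 K}{227} + 484\right) = 3 + \left(484 + \frac{435 K}{227}\right) = 487 + \frac{435 K}{227}$)
$f{\left(6^{2} \right)} - U{\left(S,349 \right)} = \left(6^{2}\right)^{2} - \left(487 + \frac{435}{227} \cdot 349\right) = 36^{2} - \left(487 + \frac{151815}{227}\right) = 1296 - \frac{262364}{227} = \frac{31828}{227}$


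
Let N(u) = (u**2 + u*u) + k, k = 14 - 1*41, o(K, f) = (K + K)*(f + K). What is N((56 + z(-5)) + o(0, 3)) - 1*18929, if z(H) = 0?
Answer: -12684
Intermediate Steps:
o(K, f) = 2*K*(K + f) (o(K, f) = (2*K)*(K + f) = 2*K*(K + f))
k = -27 (k = 14 - 41 = -27)
N(u) = -27 + 2*u**2 (N(u) = (u**2 + u*u) - 27 = (u**2 + u**2) - 27 = 2*u**2 - 27 = -27 + 2*u**2)
N((56 + z(-5)) + o(0, 3)) - 1*18929 = (-27 + 2*((56 + 0) + 2*0*(0 + 3))**2) - 1*18929 = (-27 + 2*(56 + 2*0*3)**2) - 18929 = (-27 + 2*(56 + 0)**2) - 18929 = (-27 + 2*56**2) - 18929 = (-27 + 2*3136) - 18929 = (-27 + 6272) - 18929 = 6245 - 18929 = -12684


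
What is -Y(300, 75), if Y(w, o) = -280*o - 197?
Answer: 21197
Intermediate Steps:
Y(w, o) = -197 - 280*o
-Y(300, 75) = -(-197 - 280*75) = -(-197 - 21000) = -1*(-21197) = 21197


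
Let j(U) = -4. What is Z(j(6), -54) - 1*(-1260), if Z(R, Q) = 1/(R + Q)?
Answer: 73079/58 ≈ 1260.0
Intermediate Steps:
Z(R, Q) = 1/(Q + R)
Z(j(6), -54) - 1*(-1260) = 1/(-54 - 4) - 1*(-1260) = 1/(-58) + 1260 = -1/58 + 1260 = 73079/58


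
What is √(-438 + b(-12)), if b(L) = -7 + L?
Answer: I*√457 ≈ 21.378*I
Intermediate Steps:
√(-438 + b(-12)) = √(-438 + (-7 - 12)) = √(-438 - 19) = √(-457) = I*√457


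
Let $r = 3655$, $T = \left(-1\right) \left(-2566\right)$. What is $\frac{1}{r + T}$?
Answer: $\frac{1}{6221} \approx 0.00016075$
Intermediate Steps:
$T = 2566$
$\frac{1}{r + T} = \frac{1}{3655 + 2566} = \frac{1}{6221}$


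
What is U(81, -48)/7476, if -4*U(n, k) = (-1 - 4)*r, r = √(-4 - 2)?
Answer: 5*I*√6/29904 ≈ 0.00040956*I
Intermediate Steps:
r = I*√6 (r = √(-6) = I*√6 ≈ 2.4495*I)
U(n, k) = 5*I*√6/4 (U(n, k) = -(-1 - 4)*I*√6/4 = -(-5)*I*√6/4 = 5*I*√6/4)
U(81, -48)/7476 = (5*I*√6/4)/7476 = (5*I*√6/4)*(1/7476) = 5*I*√6/29904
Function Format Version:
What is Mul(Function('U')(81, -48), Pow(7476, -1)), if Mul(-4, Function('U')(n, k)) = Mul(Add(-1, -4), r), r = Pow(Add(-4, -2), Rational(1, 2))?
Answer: Mul(Rational(5, 29904), I, Pow(6, Rational(1, 2))) ≈ Mul(0.00040956, I)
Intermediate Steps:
r = Mul(I, Pow(6, Rational(1, 2))) (r = Pow(-6, Rational(1, 2)) = Mul(I, Pow(6, Rational(1, 2))) ≈ Mul(2.4495, I))
Function('U')(n, k) = Mul(Rational(5, 4), I, Pow(6, Rational(1, 2))) (Function('U')(n, k) = Mul(Rational(-1, 4), Mul(Add(-1, -4), Mul(I, Pow(6, Rational(1, 2))))) = Mul(Rational(-1, 4), Mul(-5, Mul(I, Pow(6, Rational(1, 2))))) = Mul(Rational(-1, 4), Mul(-5, I, Pow(6, Rational(1, 2)))) = Mul(Rational(5, 4), I, Pow(6, Rational(1, 2))))
Mul(Function('U')(81, -48), Pow(7476, -1)) = Mul(Mul(Rational(5, 4), I, Pow(6, Rational(1, 2))), Pow(7476, -1)) = Mul(Mul(Rational(5, 4), I, Pow(6, Rational(1, 2))), Rational(1, 7476)) = Mul(Rational(5, 29904), I, Pow(6, Rational(1, 2)))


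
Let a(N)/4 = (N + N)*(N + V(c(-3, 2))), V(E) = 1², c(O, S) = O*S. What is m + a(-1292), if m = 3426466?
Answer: 16770242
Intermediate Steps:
V(E) = 1
a(N) = 8*N*(1 + N) (a(N) = 4*((N + N)*(N + 1)) = 4*((2*N)*(1 + N)) = 4*(2*N*(1 + N)) = 8*N*(1 + N))
m + a(-1292) = 3426466 + 8*(-1292)*(1 - 1292) = 3426466 + 8*(-1292)*(-1291) = 3426466 + 13343776 = 16770242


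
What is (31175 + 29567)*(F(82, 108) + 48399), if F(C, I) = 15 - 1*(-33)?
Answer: 2942767674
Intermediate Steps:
F(C, I) = 48 (F(C, I) = 15 + 33 = 48)
(31175 + 29567)*(F(82, 108) + 48399) = (31175 + 29567)*(48 + 48399) = 60742*48447 = 2942767674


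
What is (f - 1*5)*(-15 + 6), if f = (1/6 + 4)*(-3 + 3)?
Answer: 45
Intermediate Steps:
f = 0 (f = (1*(1/6) + 4)*0 = (1/6 + 4)*0 = (25/6)*0 = 0)
(f - 1*5)*(-15 + 6) = (0 - 1*5)*(-15 + 6) = (0 - 5)*(-9) = -5*(-9) = 45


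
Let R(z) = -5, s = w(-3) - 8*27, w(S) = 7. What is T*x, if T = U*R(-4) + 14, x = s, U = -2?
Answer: -5016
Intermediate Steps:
s = -209 (s = 7 - 8*27 = 7 - 216 = -209)
x = -209
T = 24 (T = -2*(-5) + 14 = 10 + 14 = 24)
T*x = 24*(-209) = -5016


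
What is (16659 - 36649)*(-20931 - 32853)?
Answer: 1075142160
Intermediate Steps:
(16659 - 36649)*(-20931 - 32853) = -19990*(-53784) = 1075142160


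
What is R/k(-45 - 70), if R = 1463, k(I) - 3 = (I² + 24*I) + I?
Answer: 209/1479 ≈ 0.14131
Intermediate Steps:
k(I) = 3 + I² + 25*I (k(I) = 3 + ((I² + 24*I) + I) = 3 + (I² + 25*I) = 3 + I² + 25*I)
R/k(-45 - 70) = 1463/(3 + (-45 - 70)² + 25*(-45 - 70)) = 1463/(3 + (-115)² + 25*(-115)) = 1463/(3 + 13225 - 2875) = 1463/10353 = 1463*(1/10353) = 209/1479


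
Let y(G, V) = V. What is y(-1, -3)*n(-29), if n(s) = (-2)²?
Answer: -12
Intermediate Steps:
n(s) = 4
y(-1, -3)*n(-29) = -3*4 = -12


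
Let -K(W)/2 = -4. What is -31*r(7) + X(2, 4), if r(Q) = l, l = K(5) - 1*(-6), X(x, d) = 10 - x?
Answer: -426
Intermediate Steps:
K(W) = 8 (K(W) = -2*(-4) = 8)
l = 14 (l = 8 - 1*(-6) = 8 + 6 = 14)
r(Q) = 14
-31*r(7) + X(2, 4) = -31*14 + (10 - 1*2) = -434 + (10 - 2) = -434 + 8 = -426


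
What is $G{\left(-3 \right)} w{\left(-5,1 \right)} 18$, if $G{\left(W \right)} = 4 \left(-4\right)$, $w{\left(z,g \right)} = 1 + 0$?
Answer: $-288$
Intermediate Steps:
$w{\left(z,g \right)} = 1$
$G{\left(W \right)} = -16$
$G{\left(-3 \right)} w{\left(-5,1 \right)} 18 = \left(-16\right) 1 \cdot 18 = \left(-16\right) 18 = -288$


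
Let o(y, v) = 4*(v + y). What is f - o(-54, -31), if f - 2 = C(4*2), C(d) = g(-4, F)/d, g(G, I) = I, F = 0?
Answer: 342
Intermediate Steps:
C(d) = 0 (C(d) = 0/d = 0)
o(y, v) = 4*v + 4*y
f = 2 (f = 2 + 0 = 2)
f - o(-54, -31) = 2 - (4*(-31) + 4*(-54)) = 2 - (-124 - 216) = 2 - 1*(-340) = 2 + 340 = 342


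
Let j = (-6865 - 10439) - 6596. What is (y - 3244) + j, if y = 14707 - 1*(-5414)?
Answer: -7023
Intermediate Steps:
j = -23900 (j = -17304 - 6596 = -23900)
y = 20121 (y = 14707 + 5414 = 20121)
(y - 3244) + j = (20121 - 3244) - 23900 = 16877 - 23900 = -7023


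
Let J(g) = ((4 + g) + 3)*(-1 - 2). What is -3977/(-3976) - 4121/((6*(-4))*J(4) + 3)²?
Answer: 2497178329/2512931400 ≈ 0.99373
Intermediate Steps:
J(g) = -21 - 3*g (J(g) = (7 + g)*(-3) = -21 - 3*g)
-3977/(-3976) - 4121/((6*(-4))*J(4) + 3)² = -3977/(-3976) - 4121/((6*(-4))*(-21 - 3*4) + 3)² = -3977*(-1/3976) - 4121/(-24*(-21 - 12) + 3)² = 3977/3976 - 4121/(-24*(-33) + 3)² = 3977/3976 - 4121/(792 + 3)² = 3977/3976 - 4121/(795²) = 3977/3976 - 4121/632025 = 2497178329/2512931400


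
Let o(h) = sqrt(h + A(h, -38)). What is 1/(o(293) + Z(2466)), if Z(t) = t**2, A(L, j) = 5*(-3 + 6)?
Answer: 1520289/9245114574007 - sqrt(77)/18490229148014 ≈ 1.6444e-7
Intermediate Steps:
A(L, j) = 15 (A(L, j) = 5*3 = 15)
o(h) = sqrt(15 + h) (o(h) = sqrt(h + 15) = sqrt(15 + h))
1/(o(293) + Z(2466)) = 1/(sqrt(15 + 293) + 2466**2) = 1/(sqrt(308) + 6081156) = 1/(2*sqrt(77) + 6081156) = 1/(6081156 + 2*sqrt(77))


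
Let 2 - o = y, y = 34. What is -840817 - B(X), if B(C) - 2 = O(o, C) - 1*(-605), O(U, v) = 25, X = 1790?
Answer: -841449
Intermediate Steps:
o = -32 (o = 2 - 1*34 = 2 - 34 = -32)
B(C) = 632 (B(C) = 2 + (25 - 1*(-605)) = 2 + (25 + 605) = 2 + 630 = 632)
-840817 - B(X) = -840817 - 1*632 = -840817 - 632 = -841449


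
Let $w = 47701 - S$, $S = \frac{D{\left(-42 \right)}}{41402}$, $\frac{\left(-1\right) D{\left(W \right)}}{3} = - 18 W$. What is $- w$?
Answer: $- \frac{987459535}{20701} \approx -47701.0$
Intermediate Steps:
$D{\left(W \right)} = 54 W$ ($D{\left(W \right)} = - 3 \left(- 18 W\right) = 54 W$)
$S = - \frac{1134}{20701}$ ($S = \frac{54 \left(-42\right)}{41402} = \left(-2268\right) \frac{1}{41402} = - \frac{1134}{20701} \approx -0.05478$)
$w = \frac{987459535}{20701}$ ($w = 47701 - - \frac{1134}{20701} = 47701 + \frac{1134}{20701} = \frac{987459535}{20701} \approx 47701.0$)
$- w = \left(-1\right) \frac{987459535}{20701} = - \frac{987459535}{20701}$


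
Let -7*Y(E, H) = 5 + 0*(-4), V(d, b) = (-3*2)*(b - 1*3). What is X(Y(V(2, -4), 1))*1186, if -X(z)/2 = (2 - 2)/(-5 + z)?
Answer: 0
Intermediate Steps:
V(d, b) = 18 - 6*b (V(d, b) = -6*(b - 3) = -6*(-3 + b) = 18 - 6*b)
Y(E, H) = -5/7 (Y(E, H) = -(5 + 0*(-4))/7 = -(5 + 0)/7 = -⅐*5 = -5/7)
X(z) = 0 (X(z) = -2*(2 - 2)/(-5 + z) = -0/(-5 + z) = -2*0 = 0)
X(Y(V(2, -4), 1))*1186 = 0*1186 = 0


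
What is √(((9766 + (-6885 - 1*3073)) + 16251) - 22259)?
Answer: 10*I*√62 ≈ 78.74*I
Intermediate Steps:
√(((9766 + (-6885 - 1*3073)) + 16251) - 22259) = √(((9766 + (-6885 - 3073)) + 16251) - 22259) = √(((9766 - 9958) + 16251) - 22259) = √((-192 + 16251) - 22259) = √(16059 - 22259) = √(-6200) = 10*I*√62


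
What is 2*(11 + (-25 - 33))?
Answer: -94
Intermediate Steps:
2*(11 + (-25 - 33)) = 2*(11 - 58) = 2*(-47) = -94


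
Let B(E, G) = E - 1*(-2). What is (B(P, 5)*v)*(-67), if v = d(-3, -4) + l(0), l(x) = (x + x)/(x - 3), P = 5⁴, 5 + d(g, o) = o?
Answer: 378081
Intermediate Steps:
d(g, o) = -5 + o
P = 625
B(E, G) = 2 + E (B(E, G) = E + 2 = 2 + E)
l(x) = 2*x/(-3 + x) (l(x) = (2*x)/(-3 + x) = 2*x/(-3 + x))
v = -9 (v = (-5 - 4) + 2*0/(-3 + 0) = -9 + 2*0/(-3) = -9 + 2*0*(-⅓) = -9 + 0 = -9)
(B(P, 5)*v)*(-67) = ((2 + 625)*(-9))*(-67) = (627*(-9))*(-67) = -5643*(-67) = 378081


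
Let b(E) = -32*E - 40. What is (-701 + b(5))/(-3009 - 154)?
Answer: 901/3163 ≈ 0.28486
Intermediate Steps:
b(E) = -40 - 32*E
(-701 + b(5))/(-3009 - 154) = (-701 + (-40 - 32*5))/(-3009 - 154) = (-701 + (-40 - 160))/(-3163) = (-701 - 200)*(-1/3163) = -901*(-1/3163) = 901/3163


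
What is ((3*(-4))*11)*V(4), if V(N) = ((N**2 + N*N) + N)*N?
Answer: -19008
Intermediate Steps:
V(N) = N*(N + 2*N**2) (V(N) = ((N**2 + N**2) + N)*N = (2*N**2 + N)*N = (N + 2*N**2)*N = N*(N + 2*N**2))
((3*(-4))*11)*V(4) = ((3*(-4))*11)*(4**2*(1 + 2*4)) = (-12*11)*(16*(1 + 8)) = -2112*9 = -132*144 = -19008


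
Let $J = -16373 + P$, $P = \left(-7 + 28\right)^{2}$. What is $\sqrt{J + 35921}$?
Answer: $3 \sqrt{2221} \approx 141.38$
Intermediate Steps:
$P = 441$ ($P = 21^{2} = 441$)
$J = -15932$ ($J = -16373 + 441 = -15932$)
$\sqrt{J + 35921} = \sqrt{-15932 + 35921} = \sqrt{19989} = 3 \sqrt{2221}$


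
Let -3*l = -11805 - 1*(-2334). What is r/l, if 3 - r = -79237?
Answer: 11320/451 ≈ 25.100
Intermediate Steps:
r = 79240 (r = 3 - 1*(-79237) = 3 + 79237 = 79240)
l = 3157 (l = -(-11805 - 1*(-2334))/3 = -(-11805 + 2334)/3 = -1/3*(-9471) = 3157)
r/l = 79240/3157 = 79240*(1/3157) = 11320/451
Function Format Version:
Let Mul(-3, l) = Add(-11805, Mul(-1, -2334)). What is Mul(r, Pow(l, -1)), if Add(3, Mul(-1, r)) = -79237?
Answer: Rational(11320, 451) ≈ 25.100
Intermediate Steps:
r = 79240 (r = Add(3, Mul(-1, -79237)) = Add(3, 79237) = 79240)
l = 3157 (l = Mul(Rational(-1, 3), Add(-11805, Mul(-1, -2334))) = Mul(Rational(-1, 3), Add(-11805, 2334)) = Mul(Rational(-1, 3), -9471) = 3157)
Mul(r, Pow(l, -1)) = Mul(79240, Pow(3157, -1)) = Mul(79240, Rational(1, 3157)) = Rational(11320, 451)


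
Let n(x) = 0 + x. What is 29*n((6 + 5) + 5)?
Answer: 464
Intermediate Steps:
n(x) = x
29*n((6 + 5) + 5) = 29*((6 + 5) + 5) = 29*(11 + 5) = 29*16 = 464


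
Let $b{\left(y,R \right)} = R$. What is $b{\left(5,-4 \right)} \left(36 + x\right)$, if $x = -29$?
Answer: $-28$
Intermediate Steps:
$b{\left(5,-4 \right)} \left(36 + x\right) = - 4 \left(36 - 29\right) = \left(-4\right) 7 = -28$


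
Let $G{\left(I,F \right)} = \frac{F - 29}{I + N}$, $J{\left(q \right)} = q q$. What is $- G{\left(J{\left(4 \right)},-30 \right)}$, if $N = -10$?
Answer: $\frac{59}{6} \approx 9.8333$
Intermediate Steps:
$J{\left(q \right)} = q^{2}$
$G{\left(I,F \right)} = \frac{-29 + F}{-10 + I}$ ($G{\left(I,F \right)} = \frac{F - 29}{I - 10} = \frac{-29 + F}{-10 + I}$)
$- G{\left(J{\left(4 \right)},-30 \right)} = - \frac{-29 - 30}{-10 + 4^{2}} = - \frac{-59}{-10 + 16} = - \frac{-59}{6} = \left(-1\right) \left(- \frac{59}{6}\right) = \frac{59}{6}$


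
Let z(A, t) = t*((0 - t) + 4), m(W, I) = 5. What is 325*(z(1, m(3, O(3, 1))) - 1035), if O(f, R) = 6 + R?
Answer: -338000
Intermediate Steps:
z(A, t) = t*(4 - t) (z(A, t) = t*(-t + 4) = t*(4 - t))
325*(z(1, m(3, O(3, 1))) - 1035) = 325*(5*(4 - 1*5) - 1035) = 325*(5*(4 - 5) - 1035) = 325*(5*(-1) - 1035) = 325*(-5 - 1035) = 325*(-1040) = -338000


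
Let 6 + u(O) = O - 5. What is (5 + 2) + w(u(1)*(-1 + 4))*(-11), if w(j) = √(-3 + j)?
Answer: 7 - 11*I*√33 ≈ 7.0 - 63.19*I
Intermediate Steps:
u(O) = -11 + O (u(O) = -6 + (O - 5) = -6 + (-5 + O) = -11 + O)
(5 + 2) + w(u(1)*(-1 + 4))*(-11) = (5 + 2) + √(-3 + (-11 + 1)*(-1 + 4))*(-11) = 7 + √(-3 - 10*3)*(-11) = 7 + √(-3 - 30)*(-11) = 7 + √(-33)*(-11) = 7 + (I*√33)*(-11) = 7 - 11*I*√33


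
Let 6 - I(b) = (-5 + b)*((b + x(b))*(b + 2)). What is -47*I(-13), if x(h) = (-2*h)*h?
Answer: -3266688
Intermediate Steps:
x(h) = -2*h²
I(b) = 6 - (-5 + b)*(2 + b)*(b - 2*b²) (I(b) = 6 - (-5 + b)*(b - 2*b²)*(b + 2) = 6 - (-5 + b)*(b - 2*b²)*(2 + b) = 6 - (-5 + b)*(2 + b)*(b - 2*b²))
-47*I(-13) = -47*(6 - 17*(-13)² - 7*(-13)³ + 2*(-13)⁴ + 10*(-13)) = -47*(6 - 17*169 - 7*(-2197) + 2*28561 - 130) = -47*(6 - 2873 + 15379 + 57122 - 130) = -47*69504 = -3266688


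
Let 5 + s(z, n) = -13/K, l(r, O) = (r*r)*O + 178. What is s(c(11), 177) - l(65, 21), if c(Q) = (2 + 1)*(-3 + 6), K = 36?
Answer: -3200701/36 ≈ -88908.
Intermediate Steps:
l(r, O) = 178 + O*r² (l(r, O) = r²*O + 178 = O*r² + 178 = 178 + O*r²)
c(Q) = 9 (c(Q) = 3*3 = 9)
s(z, n) = -193/36 (s(z, n) = -5 - 13/36 = -193/36)
s(c(11), 177) - l(65, 21) = -193/36 - (178 + 21*65²) = -193/36 - (178 + 21*4225) = -193/36 - (178 + 88725) = -193/36 - 1*88903 = -193/36 - 88903 = -3200701/36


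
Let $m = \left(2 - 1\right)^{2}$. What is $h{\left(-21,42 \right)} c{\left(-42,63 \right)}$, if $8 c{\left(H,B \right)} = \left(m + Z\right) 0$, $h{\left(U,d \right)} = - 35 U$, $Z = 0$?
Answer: $0$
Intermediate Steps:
$m = 1$ ($m = 1^{2} = 1$)
$c{\left(H,B \right)} = 0$ ($c{\left(H,B \right)} = \frac{\left(1 + 0\right) 0}{8} = \frac{1 \cdot 0}{8} = \frac{1}{8} \cdot 0 = 0$)
$h{\left(-21,42 \right)} c{\left(-42,63 \right)} = \left(-35\right) \left(-21\right) 0 = 735 \cdot 0 = 0$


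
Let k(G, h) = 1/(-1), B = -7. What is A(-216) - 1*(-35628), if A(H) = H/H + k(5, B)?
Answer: 35628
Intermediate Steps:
k(G, h) = -1
A(H) = 0 (A(H) = H/H - 1 = 1 - 1 = 0)
A(-216) - 1*(-35628) = 0 - 1*(-35628) = 0 + 35628 = 35628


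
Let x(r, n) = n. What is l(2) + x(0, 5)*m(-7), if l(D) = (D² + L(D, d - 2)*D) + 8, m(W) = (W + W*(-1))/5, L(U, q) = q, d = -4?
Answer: 0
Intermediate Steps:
m(W) = 0 (m(W) = (W - W)*(⅕) = 0*(⅕) = 0)
l(D) = 8 + D² - 6*D (l(D) = (D² + (-4 - 2)*D) + 8 = (D² - 6*D) + 8 = 8 + D² - 6*D)
l(2) + x(0, 5)*m(-7) = (8 + 2² - 6*2) + 5*0 = (8 + 4 - 12) + 0 = 0 + 0 = 0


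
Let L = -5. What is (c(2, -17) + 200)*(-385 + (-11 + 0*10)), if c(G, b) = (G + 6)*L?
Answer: -63360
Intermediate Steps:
c(G, b) = -30 - 5*G (c(G, b) = (G + 6)*(-5) = (6 + G)*(-5) = -30 - 5*G)
(c(2, -17) + 200)*(-385 + (-11 + 0*10)) = ((-30 - 5*2) + 200)*(-385 + (-11 + 0*10)) = ((-30 - 10) + 200)*(-385 + (-11 + 0)) = (-40 + 200)*(-385 - 11) = 160*(-396) = -63360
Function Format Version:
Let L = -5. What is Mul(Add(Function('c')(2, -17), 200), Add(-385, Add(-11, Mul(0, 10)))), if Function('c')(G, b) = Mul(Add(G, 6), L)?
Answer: -63360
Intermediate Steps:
Function('c')(G, b) = Add(-30, Mul(-5, G)) (Function('c')(G, b) = Mul(Add(G, 6), -5) = Mul(Add(6, G), -5) = Add(-30, Mul(-5, G)))
Mul(Add(Function('c')(2, -17), 200), Add(-385, Add(-11, Mul(0, 10)))) = Mul(Add(Add(-30, Mul(-5, 2)), 200), Add(-385, Add(-11, Mul(0, 10)))) = Mul(Add(Add(-30, -10), 200), Add(-385, Add(-11, 0))) = Mul(Add(-40, 200), Add(-385, -11)) = Mul(160, -396) = -63360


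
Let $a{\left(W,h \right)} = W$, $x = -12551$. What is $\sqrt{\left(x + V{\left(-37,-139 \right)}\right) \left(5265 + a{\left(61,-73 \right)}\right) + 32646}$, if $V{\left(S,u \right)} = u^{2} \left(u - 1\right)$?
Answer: $2 i \sqrt{3618331105} \approx 1.2031 \cdot 10^{5} i$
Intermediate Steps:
$V{\left(S,u \right)} = u^{2} \left(-1 + u\right)$
$\sqrt{\left(x + V{\left(-37,-139 \right)}\right) \left(5265 + a{\left(61,-73 \right)}\right) + 32646} = \sqrt{\left(-12551 + \left(-139\right)^{2} \left(-1 - 139\right)\right) \left(5265 + 61\right) + 32646} = \sqrt{\left(-12551 + 19321 \left(-140\right)\right) 5326 + 32646} = \sqrt{\left(-12551 - 2704940\right) 5326 + 32646} = \sqrt{\left(-2717491\right) 5326 + 32646} = \sqrt{-14473357066 + 32646} = \sqrt{-14473324420} = 2 i \sqrt{3618331105}$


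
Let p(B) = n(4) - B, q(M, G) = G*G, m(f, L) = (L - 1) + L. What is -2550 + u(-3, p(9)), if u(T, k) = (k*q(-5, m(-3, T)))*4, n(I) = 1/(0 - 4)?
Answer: -4363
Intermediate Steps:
m(f, L) = -1 + 2*L (m(f, L) = (-1 + L) + L = -1 + 2*L)
n(I) = -1/4 (n(I) = 1/(-4) = -1/4)
q(M, G) = G**2
p(B) = -1/4 - B
u(T, k) = 4*k*(-1 + 2*T)**2 (u(T, k) = (k*(-1 + 2*T)**2)*4 = 4*k*(-1 + 2*T)**2)
-2550 + u(-3, p(9)) = -2550 + 4*(-1/4 - 1*9)*(-1 + 2*(-3))**2 = -2550 + 4*(-1/4 - 9)*(-1 - 6)**2 = -2550 + 4*(-37/4)*(-7)**2 = -2550 + 4*(-37/4)*49 = -2550 - 1813 = -4363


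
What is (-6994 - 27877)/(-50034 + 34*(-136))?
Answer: 34871/54658 ≈ 0.63799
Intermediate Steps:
(-6994 - 27877)/(-50034 + 34*(-136)) = -34871/(-50034 - 4624) = -34871/(-54658) = -34871*(-1/54658) = 34871/54658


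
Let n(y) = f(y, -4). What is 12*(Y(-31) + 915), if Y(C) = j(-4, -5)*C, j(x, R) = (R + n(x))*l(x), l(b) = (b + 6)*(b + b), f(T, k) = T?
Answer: -42588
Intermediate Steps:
l(b) = 2*b*(6 + b) (l(b) = (6 + b)*(2*b) = 2*b*(6 + b))
n(y) = y
j(x, R) = 2*x*(6 + x)*(R + x) (j(x, R) = (R + x)*(2*x*(6 + x)) = 2*x*(6 + x)*(R + x))
Y(C) = 144*C (Y(C) = (2*(-4)*(6 - 4)*(-5 - 4))*C = (2*(-4)*2*(-9))*C = 144*C)
12*(Y(-31) + 915) = 12*(144*(-31) + 915) = 12*(-4464 + 915) = 12*(-3549) = -42588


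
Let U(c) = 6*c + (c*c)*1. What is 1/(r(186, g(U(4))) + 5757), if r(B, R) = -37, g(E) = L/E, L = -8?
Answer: 1/5720 ≈ 0.00017483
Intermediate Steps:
U(c) = c² + 6*c (U(c) = 6*c + c²*1 = 6*c + c² = c² + 6*c)
g(E) = -8/E
1/(r(186, g(U(4))) + 5757) = 1/(-37 + 5757) = 1/5720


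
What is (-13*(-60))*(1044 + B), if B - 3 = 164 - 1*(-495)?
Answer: 1330680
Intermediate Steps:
B = 662 (B = 3 + (164 - 1*(-495)) = 3 + (164 + 495) = 3 + 659 = 662)
(-13*(-60))*(1044 + B) = (-13*(-60))*(1044 + 662) = 780*1706 = 1330680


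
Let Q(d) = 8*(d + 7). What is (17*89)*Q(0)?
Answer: 84728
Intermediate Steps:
Q(d) = 56 + 8*d (Q(d) = 8*(7 + d) = 56 + 8*d)
(17*89)*Q(0) = (17*89)*(56 + 8*0) = 1513*(56 + 0) = 1513*56 = 84728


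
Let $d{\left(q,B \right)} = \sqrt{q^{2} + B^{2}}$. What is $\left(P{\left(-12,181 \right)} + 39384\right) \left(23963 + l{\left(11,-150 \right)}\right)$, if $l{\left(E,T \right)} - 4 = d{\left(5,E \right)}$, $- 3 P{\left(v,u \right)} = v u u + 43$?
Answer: $4084304349 + \frac{511241 \sqrt{146}}{3} \approx 4.0864 \cdot 10^{9}$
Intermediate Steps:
$d{\left(q,B \right)} = \sqrt{B^{2} + q^{2}}$
$P{\left(v,u \right)} = - \frac{43}{3} - \frac{v u^{2}}{3}$ ($P{\left(v,u \right)} = - \frac{v u u + 43}{3} = - \frac{u v u + 43}{3} = - \frac{v u^{2} + 43}{3} = - \frac{43 + v u^{2}}{3} = - \frac{43}{3} - \frac{v u^{2}}{3}$)
$l{\left(E,T \right)} = 4 + \sqrt{25 + E^{2}}$ ($l{\left(E,T \right)} = 4 + \sqrt{E^{2} + 5^{2}} = 4 + \sqrt{E^{2} + 25} = 4 + \sqrt{25 + E^{2}}$)
$\left(P{\left(-12,181 \right)} + 39384\right) \left(23963 + l{\left(11,-150 \right)}\right) = \left(\left(- \frac{43}{3} - - 4 \cdot 181^{2}\right) + 39384\right) \left(23963 + \left(4 + \sqrt{25 + 11^{2}}\right)\right) = \left(\left(- \frac{43}{3} - \left(-4\right) 32761\right) + 39384\right) \left(23963 + \left(4 + \sqrt{25 + 121}\right)\right) = \left(\left(- \frac{43}{3} + 131044\right) + 39384\right) \left(23963 + \left(4 + \sqrt{146}\right)\right) = \left(\frac{393089}{3} + 39384\right) \left(23967 + \sqrt{146}\right) = \frac{511241 \left(23967 + \sqrt{146}\right)}{3} = 4084304349 + \frac{511241 \sqrt{146}}{3}$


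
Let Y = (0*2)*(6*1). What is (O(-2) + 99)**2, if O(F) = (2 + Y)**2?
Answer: 10609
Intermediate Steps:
Y = 0 (Y = 0*6 = 0)
O(F) = 4 (O(F) = (2 + 0)**2 = 2**2 = 4)
(O(-2) + 99)**2 = (4 + 99)**2 = 103**2 = 10609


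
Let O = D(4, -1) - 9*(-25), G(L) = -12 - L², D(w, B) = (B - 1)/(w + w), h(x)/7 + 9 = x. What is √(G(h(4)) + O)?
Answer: I*√4049/2 ≈ 31.816*I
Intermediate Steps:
h(x) = -63 + 7*x
D(w, B) = (-1 + B)/(2*w) (D(w, B) = (-1 + B)/((2*w)) = (-1 + B)*(1/(2*w)) = (-1 + B)/(2*w))
O = 899/4 (O = (½)*(-1 - 1)/4 - 9*(-25) = (½)*(¼)*(-2) + 225 = -¼ + 225 = 899/4 ≈ 224.75)
√(G(h(4)) + O) = √((-12 - (-63 + 7*4)²) + 899/4) = √((-12 - (-63 + 28)²) + 899/4) = √((-12 - 1*(-35)²) + 899/4) = √((-12 - 1*1225) + 899/4) = √((-12 - 1225) + 899/4) = √(-1237 + 899/4) = √(-4049/4) = I*√4049/2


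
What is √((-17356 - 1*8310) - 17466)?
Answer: 2*I*√10783 ≈ 207.68*I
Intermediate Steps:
√((-17356 - 1*8310) - 17466) = √((-17356 - 8310) - 17466) = √(-25666 - 17466) = √(-43132) = 2*I*√10783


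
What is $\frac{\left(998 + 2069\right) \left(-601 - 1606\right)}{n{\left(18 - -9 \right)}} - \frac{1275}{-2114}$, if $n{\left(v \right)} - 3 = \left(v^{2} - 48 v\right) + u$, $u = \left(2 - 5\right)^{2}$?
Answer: $\frac{14310096691}{1173270} \approx 12197.0$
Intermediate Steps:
$u = 9$ ($u = \left(-3\right)^{2} = 9$)
$n{\left(v \right)} = 12 + v^{2} - 48 v$ ($n{\left(v \right)} = 3 + \left(\left(v^{2} - 48 v\right) + 9\right) = 3 + \left(9 + v^{2} - 48 v\right) = 12 + v^{2} - 48 v$)
$\frac{\left(998 + 2069\right) \left(-601 - 1606\right)}{n{\left(18 - -9 \right)}} - \frac{1275}{-2114} = \frac{\left(998 + 2069\right) \left(-601 - 1606\right)}{12 + \left(18 - -9\right)^{2} - 48 \left(18 - -9\right)} - \frac{1275}{-2114} = \frac{3067 \left(-2207\right)}{12 + \left(18 + 9\right)^{2} - 48 \left(18 + 9\right)} - - \frac{1275}{2114} = - \frac{6768869}{12 + 27^{2} - 1296} + \frac{1275}{2114} = - \frac{6768869}{12 + 729 - 1296} + \frac{1275}{2114} = - \frac{6768869}{-555} + \frac{1275}{2114} = \left(-6768869\right) \left(- \frac{1}{555}\right) + \frac{1275}{2114} = \frac{6768869}{555} + \frac{1275}{2114} = \frac{14310096691}{1173270}$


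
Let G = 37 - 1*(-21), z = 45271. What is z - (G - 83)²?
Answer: 44646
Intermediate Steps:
G = 58 (G = 37 + 21 = 58)
z - (G - 83)² = 45271 - (58 - 83)² = 45271 - 1*(-25)² = 45271 - 1*625 = 45271 - 625 = 44646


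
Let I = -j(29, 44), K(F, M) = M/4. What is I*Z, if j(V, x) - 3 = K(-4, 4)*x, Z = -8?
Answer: 376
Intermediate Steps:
K(F, M) = M/4 (K(F, M) = M*(¼) = M/4)
j(V, x) = 3 + x (j(V, x) = 3 + ((¼)*4)*x = 3 + 1*x = 3 + x)
I = -47 (I = -(3 + 44) = -1*47 = -47)
I*Z = -47*(-8) = 376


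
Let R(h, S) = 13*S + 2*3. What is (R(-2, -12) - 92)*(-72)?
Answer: 17424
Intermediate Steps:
R(h, S) = 6 + 13*S (R(h, S) = 13*S + 6 = 6 + 13*S)
(R(-2, -12) - 92)*(-72) = ((6 + 13*(-12)) - 92)*(-72) = ((6 - 156) - 92)*(-72) = (-150 - 92)*(-72) = -242*(-72) = 17424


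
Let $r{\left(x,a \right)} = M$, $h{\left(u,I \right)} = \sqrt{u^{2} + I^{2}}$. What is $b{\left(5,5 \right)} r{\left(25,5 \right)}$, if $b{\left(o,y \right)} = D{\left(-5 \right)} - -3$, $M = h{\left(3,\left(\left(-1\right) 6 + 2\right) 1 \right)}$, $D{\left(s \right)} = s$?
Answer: $-10$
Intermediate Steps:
$h{\left(u,I \right)} = \sqrt{I^{2} + u^{2}}$
$M = 5$ ($M = \sqrt{\left(\left(\left(-1\right) 6 + 2\right) 1\right)^{2} + 3^{2}} = \sqrt{\left(\left(-6 + 2\right) 1\right)^{2} + 9} = \sqrt{\left(\left(-4\right) 1\right)^{2} + 9} = \sqrt{\left(-4\right)^{2} + 9} = \sqrt{16 + 9} = \sqrt{25} = 5$)
$r{\left(x,a \right)} = 5$
$b{\left(o,y \right)} = -2$ ($b{\left(o,y \right)} = -5 - -3 = -5 + 3 = -2$)
$b{\left(5,5 \right)} r{\left(25,5 \right)} = \left(-2\right) 5 = -10$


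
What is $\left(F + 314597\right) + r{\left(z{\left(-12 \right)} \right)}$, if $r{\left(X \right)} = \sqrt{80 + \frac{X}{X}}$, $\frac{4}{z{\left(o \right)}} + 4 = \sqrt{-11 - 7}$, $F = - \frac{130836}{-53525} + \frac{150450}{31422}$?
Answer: $\frac{88189368895057}{280310425} \approx 3.1461 \cdot 10^{5}$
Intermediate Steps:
$F = \frac{2027327507}{280310425}$ ($F = \left(-130836\right) \left(- \frac{1}{53525}\right) + 150450 \cdot \frac{1}{31422} = \frac{130836}{53525} + \frac{25075}{5237} = \frac{2027327507}{280310425} \approx 7.2324$)
$z{\left(o \right)} = \frac{4}{-4 + 3 i \sqrt{2}}$ ($z{\left(o \right)} = \frac{4}{-4 + \sqrt{-11 - 7}} = \frac{4}{-4 + \sqrt{-18}} = \frac{4}{-4 + 3 i \sqrt{2}}$)
$r{\left(X \right)} = 9$ ($r{\left(X \right)} = \sqrt{80 + 1} = \sqrt{81} = 9$)
$\left(F + 314597\right) + r{\left(z{\left(-12 \right)} \right)} = \left(\frac{2027327507}{280310425} + 314597\right) + 9 = \frac{88186846101232}{280310425} + 9 = \frac{88189368895057}{280310425}$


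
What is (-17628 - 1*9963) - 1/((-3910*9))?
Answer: -970927289/35190 ≈ -27591.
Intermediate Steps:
(-17628 - 1*9963) - 1/((-3910*9)) = (-17628 - 9963) - 1/(-35190) = -27591 - 1*(-1/35190) = -27591 + 1/35190 = -970927289/35190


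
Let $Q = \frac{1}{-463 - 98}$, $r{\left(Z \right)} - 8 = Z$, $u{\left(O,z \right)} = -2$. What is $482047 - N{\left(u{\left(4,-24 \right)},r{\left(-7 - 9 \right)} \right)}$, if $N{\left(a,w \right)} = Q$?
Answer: $\frac{270428368}{561} \approx 4.8205 \cdot 10^{5}$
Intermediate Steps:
$r{\left(Z \right)} = 8 + Z$
$Q = - \frac{1}{561}$ ($Q = \frac{1}{-561} = - \frac{1}{561} \approx -0.0017825$)
$N{\left(a,w \right)} = - \frac{1}{561}$
$482047 - N{\left(u{\left(4,-24 \right)},r{\left(-7 - 9 \right)} \right)} = 482047 - - \frac{1}{561} = 482047 + \frac{1}{561} = \frac{270428368}{561}$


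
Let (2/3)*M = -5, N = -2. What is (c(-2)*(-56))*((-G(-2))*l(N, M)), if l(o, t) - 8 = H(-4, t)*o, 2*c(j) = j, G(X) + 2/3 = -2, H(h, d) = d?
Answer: 10304/3 ≈ 3434.7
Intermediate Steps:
M = -15/2 (M = (3/2)*(-5) = -15/2 ≈ -7.5000)
G(X) = -8/3 (G(X) = -⅔ - 2 = -8/3)
c(j) = j/2
l(o, t) = 8 + o*t (l(o, t) = 8 + t*o = 8 + o*t)
(c(-2)*(-56))*((-G(-2))*l(N, M)) = (((½)*(-2))*(-56))*((-1*(-8/3))*(8 - 2*(-15/2))) = (-1*(-56))*(8*(8 + 15)/3) = 56*((8/3)*23) = 56*(184/3) = 10304/3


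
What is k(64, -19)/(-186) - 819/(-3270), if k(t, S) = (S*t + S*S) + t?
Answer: 228242/50685 ≈ 4.5031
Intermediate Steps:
k(t, S) = t + S² + S*t (k(t, S) = (S*t + S²) + t = (S² + S*t) + t = t + S² + S*t)
k(64, -19)/(-186) - 819/(-3270) = (64 + (-19)² - 19*64)/(-186) - 819/(-3270) = (64 + 361 - 1216)*(-1/186) - 819*(-1/3270) = -791*(-1/186) + 273/1090 = 791/186 + 273/1090 = 228242/50685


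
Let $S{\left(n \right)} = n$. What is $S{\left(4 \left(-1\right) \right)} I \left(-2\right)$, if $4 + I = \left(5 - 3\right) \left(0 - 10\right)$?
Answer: $-192$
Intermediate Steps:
$I = -24$ ($I = -4 + \left(5 - 3\right) \left(0 - 10\right) = -4 + 2 \left(-10\right) = -4 - 20 = -24$)
$S{\left(4 \left(-1\right) \right)} I \left(-2\right) = 4 \left(-1\right) \left(-24\right) \left(-2\right) = \left(-4\right) \left(-24\right) \left(-2\right) = 96 \left(-2\right) = -192$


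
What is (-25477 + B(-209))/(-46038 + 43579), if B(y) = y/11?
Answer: 25496/2459 ≈ 10.368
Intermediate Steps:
B(y) = y/11 (B(y) = y*(1/11) = y/11)
(-25477 + B(-209))/(-46038 + 43579) = (-25477 + (1/11)*(-209))/(-46038 + 43579) = (-25477 - 19)/(-2459) = -25496*(-1/2459) = 25496/2459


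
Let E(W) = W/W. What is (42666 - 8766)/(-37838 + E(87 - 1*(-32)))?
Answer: -33900/37837 ≈ -0.89595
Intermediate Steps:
E(W) = 1
(42666 - 8766)/(-37838 + E(87 - 1*(-32))) = (42666 - 8766)/(-37838 + 1) = 33900/(-37837) = 33900*(-1/37837) = -33900/37837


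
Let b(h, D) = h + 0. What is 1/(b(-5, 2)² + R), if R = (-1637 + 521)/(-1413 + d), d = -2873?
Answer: 2143/54133 ≈ 0.039588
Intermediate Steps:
b(h, D) = h
R = 558/2143 (R = (-1637 + 521)/(-1413 - 2873) = -1116/(-4286) = -1116*(-1/4286) = 558/2143 ≈ 0.26038)
1/(b(-5, 2)² + R) = 1/((-5)² + 558/2143) = 1/(25 + 558/2143) = 1/(54133/2143) = 2143/54133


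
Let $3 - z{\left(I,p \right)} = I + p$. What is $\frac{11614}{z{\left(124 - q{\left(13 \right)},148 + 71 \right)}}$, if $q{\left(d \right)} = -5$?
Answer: $- \frac{11614}{345} \approx -33.664$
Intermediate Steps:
$z{\left(I,p \right)} = 3 - I - p$ ($z{\left(I,p \right)} = 3 - \left(I + p\right) = 3 - I - p$)
$\frac{11614}{z{\left(124 - q{\left(13 \right)},148 + 71 \right)}} = \frac{11614}{3 - \left(124 - -5\right) - \left(148 + 71\right)} = \frac{11614}{3 - \left(124 + 5\right) - 219} = \frac{11614}{3 - 129 - 219} = \frac{11614}{-345} = 11614 \left(- \frac{1}{345}\right) = - \frac{11614}{345}$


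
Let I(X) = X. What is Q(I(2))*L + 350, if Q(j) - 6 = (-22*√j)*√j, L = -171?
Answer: 6848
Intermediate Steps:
Q(j) = 6 - 22*j (Q(j) = 6 + (-22*√j)*√j = 6 - 22*j)
Q(I(2))*L + 350 = (6 - 22*2)*(-171) + 350 = (6 - 44)*(-171) + 350 = -38*(-171) + 350 = 6498 + 350 = 6848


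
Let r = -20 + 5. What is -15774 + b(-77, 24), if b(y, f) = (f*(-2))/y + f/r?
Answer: -6073366/385 ≈ -15775.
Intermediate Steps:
r = -15
b(y, f) = -f/15 - 2*f/y (b(y, f) = (f*(-2))/y + f/(-15) = (-2*f)/y + f*(-1/15) = -2*f/y - f/15 = -f/15 - 2*f/y)
-15774 + b(-77, 24) = -15774 + (1/15)*24*(-30 - 1*(-77))/(-77) = -15774 + (1/15)*24*(-1/77)*(-30 + 77) = -15774 + (1/15)*24*(-1/77)*47 = -15774 - 376/385 = -6073366/385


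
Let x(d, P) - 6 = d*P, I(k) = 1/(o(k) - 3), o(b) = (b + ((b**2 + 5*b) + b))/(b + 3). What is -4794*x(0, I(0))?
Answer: -28764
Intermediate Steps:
o(b) = (b**2 + 7*b)/(3 + b) (o(b) = (b + (b**2 + 6*b))/(3 + b) = (b**2 + 7*b)/(3 + b))
I(k) = 1/(-3 + k*(7 + k)/(3 + k)) (I(k) = 1/(k*(7 + k)/(3 + k) - 3) = 1/(-3 + k*(7 + k)/(3 + k)))
x(d, P) = 6 + P*d (x(d, P) = 6 + d*P = 6 + P*d)
-4794*x(0, I(0)) = -4794*(6 + ((3 + 0)/(-9 + 0**2 + 4*0))*0) = -4794*(6 + (3/(-9 + 0 + 0))*0) = -4794*(6 + (3/(-9))*0) = -4794*(6 - 1/9*3*0) = -4794*(6 - 1/3*0) = -4794*(6 + 0) = -4794*6 = -28764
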